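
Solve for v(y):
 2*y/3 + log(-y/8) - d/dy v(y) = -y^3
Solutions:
 v(y) = C1 + y^4/4 + y^2/3 + y*log(-y) + y*(-3*log(2) - 1)


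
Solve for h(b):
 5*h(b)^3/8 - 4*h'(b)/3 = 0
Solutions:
 h(b) = -4*sqrt(-1/(C1 + 15*b))
 h(b) = 4*sqrt(-1/(C1 + 15*b))


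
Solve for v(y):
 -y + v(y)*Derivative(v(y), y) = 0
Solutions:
 v(y) = -sqrt(C1 + y^2)
 v(y) = sqrt(C1 + y^2)


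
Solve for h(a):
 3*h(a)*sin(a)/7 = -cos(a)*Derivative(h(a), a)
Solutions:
 h(a) = C1*cos(a)^(3/7)


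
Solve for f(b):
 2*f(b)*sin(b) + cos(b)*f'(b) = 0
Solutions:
 f(b) = C1*cos(b)^2


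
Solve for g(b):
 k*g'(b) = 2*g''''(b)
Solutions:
 g(b) = C1 + C2*exp(2^(2/3)*b*k^(1/3)/2) + C3*exp(2^(2/3)*b*k^(1/3)*(-1 + sqrt(3)*I)/4) + C4*exp(-2^(2/3)*b*k^(1/3)*(1 + sqrt(3)*I)/4)


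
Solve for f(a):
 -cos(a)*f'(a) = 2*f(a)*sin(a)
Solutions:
 f(a) = C1*cos(a)^2


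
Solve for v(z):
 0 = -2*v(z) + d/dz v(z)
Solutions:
 v(z) = C1*exp(2*z)


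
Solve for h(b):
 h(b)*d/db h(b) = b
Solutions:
 h(b) = -sqrt(C1 + b^2)
 h(b) = sqrt(C1 + b^2)


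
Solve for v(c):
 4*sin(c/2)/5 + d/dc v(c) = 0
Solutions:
 v(c) = C1 + 8*cos(c/2)/5


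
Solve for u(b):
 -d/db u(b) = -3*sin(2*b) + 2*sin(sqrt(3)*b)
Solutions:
 u(b) = C1 - 3*cos(2*b)/2 + 2*sqrt(3)*cos(sqrt(3)*b)/3


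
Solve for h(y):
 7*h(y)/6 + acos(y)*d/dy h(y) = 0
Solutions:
 h(y) = C1*exp(-7*Integral(1/acos(y), y)/6)


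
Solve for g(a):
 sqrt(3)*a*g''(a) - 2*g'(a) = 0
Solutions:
 g(a) = C1 + C2*a^(1 + 2*sqrt(3)/3)


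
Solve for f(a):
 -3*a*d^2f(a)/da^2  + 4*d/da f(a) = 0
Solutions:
 f(a) = C1 + C2*a^(7/3)


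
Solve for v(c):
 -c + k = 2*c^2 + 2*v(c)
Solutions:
 v(c) = -c^2 - c/2 + k/2


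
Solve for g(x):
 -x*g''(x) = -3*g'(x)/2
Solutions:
 g(x) = C1 + C2*x^(5/2)


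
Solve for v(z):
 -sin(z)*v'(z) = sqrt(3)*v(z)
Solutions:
 v(z) = C1*(cos(z) + 1)^(sqrt(3)/2)/(cos(z) - 1)^(sqrt(3)/2)


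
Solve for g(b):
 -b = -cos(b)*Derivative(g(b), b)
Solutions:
 g(b) = C1 + Integral(b/cos(b), b)


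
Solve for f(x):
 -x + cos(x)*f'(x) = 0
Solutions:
 f(x) = C1 + Integral(x/cos(x), x)


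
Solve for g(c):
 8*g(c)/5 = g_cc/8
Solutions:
 g(c) = C1*exp(-8*sqrt(5)*c/5) + C2*exp(8*sqrt(5)*c/5)


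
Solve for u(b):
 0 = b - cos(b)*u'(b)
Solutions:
 u(b) = C1 + Integral(b/cos(b), b)


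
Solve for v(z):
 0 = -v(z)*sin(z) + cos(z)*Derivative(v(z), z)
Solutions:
 v(z) = C1/cos(z)


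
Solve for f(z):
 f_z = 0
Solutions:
 f(z) = C1


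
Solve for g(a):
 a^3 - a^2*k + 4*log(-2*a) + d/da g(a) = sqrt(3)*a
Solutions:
 g(a) = C1 - a^4/4 + a^3*k/3 + sqrt(3)*a^2/2 - 4*a*log(-a) + 4*a*(1 - log(2))


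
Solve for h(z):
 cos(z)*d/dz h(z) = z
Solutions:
 h(z) = C1 + Integral(z/cos(z), z)


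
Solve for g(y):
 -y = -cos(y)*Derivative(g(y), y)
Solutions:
 g(y) = C1 + Integral(y/cos(y), y)


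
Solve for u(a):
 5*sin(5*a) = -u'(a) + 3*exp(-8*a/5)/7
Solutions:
 u(a) = C1 + cos(5*a) - 15*exp(-8*a/5)/56


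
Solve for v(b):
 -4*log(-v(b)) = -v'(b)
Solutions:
 -li(-v(b)) = C1 + 4*b


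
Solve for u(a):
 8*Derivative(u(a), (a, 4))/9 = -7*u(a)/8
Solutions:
 u(a) = (C1*sin(sqrt(3)*7^(1/4)*a/4) + C2*cos(sqrt(3)*7^(1/4)*a/4))*exp(-sqrt(3)*7^(1/4)*a/4) + (C3*sin(sqrt(3)*7^(1/4)*a/4) + C4*cos(sqrt(3)*7^(1/4)*a/4))*exp(sqrt(3)*7^(1/4)*a/4)


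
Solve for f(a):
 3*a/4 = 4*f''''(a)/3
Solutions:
 f(a) = C1 + C2*a + C3*a^2 + C4*a^3 + 3*a^5/640


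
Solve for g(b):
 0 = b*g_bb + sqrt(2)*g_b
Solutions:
 g(b) = C1 + C2*b^(1 - sqrt(2))


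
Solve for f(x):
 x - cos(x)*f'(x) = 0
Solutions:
 f(x) = C1 + Integral(x/cos(x), x)


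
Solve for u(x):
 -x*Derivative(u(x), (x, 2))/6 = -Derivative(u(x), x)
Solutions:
 u(x) = C1 + C2*x^7


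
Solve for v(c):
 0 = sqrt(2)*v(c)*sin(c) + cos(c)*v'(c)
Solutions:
 v(c) = C1*cos(c)^(sqrt(2))


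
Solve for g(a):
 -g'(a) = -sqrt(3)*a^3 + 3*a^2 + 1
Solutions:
 g(a) = C1 + sqrt(3)*a^4/4 - a^3 - a


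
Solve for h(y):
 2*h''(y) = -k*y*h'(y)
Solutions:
 h(y) = Piecewise((-sqrt(pi)*C1*erf(sqrt(k)*y/2)/sqrt(k) - C2, (k > 0) | (k < 0)), (-C1*y - C2, True))


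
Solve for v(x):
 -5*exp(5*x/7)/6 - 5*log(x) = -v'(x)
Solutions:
 v(x) = C1 + 5*x*log(x) - 5*x + 7*exp(5*x/7)/6


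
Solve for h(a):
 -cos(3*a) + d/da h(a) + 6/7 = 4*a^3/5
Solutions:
 h(a) = C1 + a^4/5 - 6*a/7 + sin(3*a)/3


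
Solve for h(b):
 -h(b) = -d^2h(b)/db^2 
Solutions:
 h(b) = C1*exp(-b) + C2*exp(b)


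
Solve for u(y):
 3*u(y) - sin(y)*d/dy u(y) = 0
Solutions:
 u(y) = C1*(cos(y) - 1)^(3/2)/(cos(y) + 1)^(3/2)


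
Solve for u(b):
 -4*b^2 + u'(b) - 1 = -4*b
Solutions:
 u(b) = C1 + 4*b^3/3 - 2*b^2 + b


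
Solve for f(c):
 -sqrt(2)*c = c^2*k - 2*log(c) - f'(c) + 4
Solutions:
 f(c) = C1 + c^3*k/3 + sqrt(2)*c^2/2 - 2*c*log(c) + 6*c


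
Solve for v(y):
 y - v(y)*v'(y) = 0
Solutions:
 v(y) = -sqrt(C1 + y^2)
 v(y) = sqrt(C1 + y^2)


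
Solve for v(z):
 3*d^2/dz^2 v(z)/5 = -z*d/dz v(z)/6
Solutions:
 v(z) = C1 + C2*erf(sqrt(5)*z/6)


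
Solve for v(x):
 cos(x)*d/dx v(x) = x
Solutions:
 v(x) = C1 + Integral(x/cos(x), x)


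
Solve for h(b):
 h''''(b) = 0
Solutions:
 h(b) = C1 + C2*b + C3*b^2 + C4*b^3


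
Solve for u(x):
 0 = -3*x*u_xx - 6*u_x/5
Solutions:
 u(x) = C1 + C2*x^(3/5)


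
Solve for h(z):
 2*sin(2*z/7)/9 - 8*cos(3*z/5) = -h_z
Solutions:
 h(z) = C1 + 40*sin(3*z/5)/3 + 7*cos(2*z/7)/9


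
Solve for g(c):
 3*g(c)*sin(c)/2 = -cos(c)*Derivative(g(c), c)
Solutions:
 g(c) = C1*cos(c)^(3/2)


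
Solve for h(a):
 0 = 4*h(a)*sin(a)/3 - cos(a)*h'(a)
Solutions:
 h(a) = C1/cos(a)^(4/3)


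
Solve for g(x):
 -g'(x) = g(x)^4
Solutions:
 g(x) = (-3^(2/3) - 3*3^(1/6)*I)*(1/(C1 + x))^(1/3)/6
 g(x) = (-3^(2/3) + 3*3^(1/6)*I)*(1/(C1 + x))^(1/3)/6
 g(x) = (1/(C1 + 3*x))^(1/3)


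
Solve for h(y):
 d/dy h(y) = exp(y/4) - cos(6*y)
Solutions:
 h(y) = C1 + 4*exp(y/4) - sin(6*y)/6


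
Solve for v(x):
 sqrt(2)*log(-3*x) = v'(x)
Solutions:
 v(x) = C1 + sqrt(2)*x*log(-x) + sqrt(2)*x*(-1 + log(3))


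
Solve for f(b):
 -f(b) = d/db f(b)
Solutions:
 f(b) = C1*exp(-b)


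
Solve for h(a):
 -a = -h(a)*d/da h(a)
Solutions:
 h(a) = -sqrt(C1 + a^2)
 h(a) = sqrt(C1 + a^2)


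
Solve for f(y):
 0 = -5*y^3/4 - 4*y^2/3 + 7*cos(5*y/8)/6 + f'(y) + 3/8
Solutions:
 f(y) = C1 + 5*y^4/16 + 4*y^3/9 - 3*y/8 - 28*sin(5*y/8)/15


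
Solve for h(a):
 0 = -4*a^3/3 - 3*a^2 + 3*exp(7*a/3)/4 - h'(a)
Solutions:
 h(a) = C1 - a^4/3 - a^3 + 9*exp(7*a/3)/28


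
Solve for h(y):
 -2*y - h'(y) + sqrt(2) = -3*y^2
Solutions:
 h(y) = C1 + y^3 - y^2 + sqrt(2)*y


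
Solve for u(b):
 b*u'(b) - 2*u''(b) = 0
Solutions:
 u(b) = C1 + C2*erfi(b/2)


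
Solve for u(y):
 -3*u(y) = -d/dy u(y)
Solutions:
 u(y) = C1*exp(3*y)


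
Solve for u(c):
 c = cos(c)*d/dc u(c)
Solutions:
 u(c) = C1 + Integral(c/cos(c), c)


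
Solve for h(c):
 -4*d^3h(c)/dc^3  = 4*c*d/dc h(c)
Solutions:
 h(c) = C1 + Integral(C2*airyai(-c) + C3*airybi(-c), c)


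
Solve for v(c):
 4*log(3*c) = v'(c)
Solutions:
 v(c) = C1 + 4*c*log(c) - 4*c + c*log(81)


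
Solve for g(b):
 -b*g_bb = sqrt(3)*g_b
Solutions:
 g(b) = C1 + C2*b^(1 - sqrt(3))


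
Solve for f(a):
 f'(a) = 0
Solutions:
 f(a) = C1


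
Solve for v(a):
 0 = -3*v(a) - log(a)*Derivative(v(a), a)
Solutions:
 v(a) = C1*exp(-3*li(a))


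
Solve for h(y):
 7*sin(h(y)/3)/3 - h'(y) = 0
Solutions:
 -7*y/3 + 3*log(cos(h(y)/3) - 1)/2 - 3*log(cos(h(y)/3) + 1)/2 = C1


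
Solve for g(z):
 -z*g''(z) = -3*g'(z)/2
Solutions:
 g(z) = C1 + C2*z^(5/2)


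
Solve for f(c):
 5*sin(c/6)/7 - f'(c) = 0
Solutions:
 f(c) = C1 - 30*cos(c/6)/7


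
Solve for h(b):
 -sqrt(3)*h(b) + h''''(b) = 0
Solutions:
 h(b) = C1*exp(-3^(1/8)*b) + C2*exp(3^(1/8)*b) + C3*sin(3^(1/8)*b) + C4*cos(3^(1/8)*b)


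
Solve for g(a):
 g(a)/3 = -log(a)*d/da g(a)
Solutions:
 g(a) = C1*exp(-li(a)/3)


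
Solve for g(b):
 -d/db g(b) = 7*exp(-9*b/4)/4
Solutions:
 g(b) = C1 + 7*exp(-9*b/4)/9


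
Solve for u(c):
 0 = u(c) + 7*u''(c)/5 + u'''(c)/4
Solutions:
 u(c) = C1*exp(c*(-56 + 392*2^(2/3)/(15*sqrt(379905) + 14351)^(1/3) + 2^(1/3)*(15*sqrt(379905) + 14351)^(1/3))/30)*sin(2^(1/3)*sqrt(3)*c*(-(15*sqrt(379905) + 14351)^(1/3) + 392*2^(1/3)/(15*sqrt(379905) + 14351)^(1/3))/30) + C2*exp(c*(-56 + 392*2^(2/3)/(15*sqrt(379905) + 14351)^(1/3) + 2^(1/3)*(15*sqrt(379905) + 14351)^(1/3))/30)*cos(2^(1/3)*sqrt(3)*c*(-(15*sqrt(379905) + 14351)^(1/3) + 392*2^(1/3)/(15*sqrt(379905) + 14351)^(1/3))/30) + C3*exp(-c*(392*2^(2/3)/(15*sqrt(379905) + 14351)^(1/3) + 28 + 2^(1/3)*(15*sqrt(379905) + 14351)^(1/3))/15)


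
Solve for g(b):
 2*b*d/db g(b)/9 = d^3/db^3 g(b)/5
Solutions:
 g(b) = C1 + Integral(C2*airyai(30^(1/3)*b/3) + C3*airybi(30^(1/3)*b/3), b)


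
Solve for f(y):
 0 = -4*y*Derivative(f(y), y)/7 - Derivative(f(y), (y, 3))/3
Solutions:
 f(y) = C1 + Integral(C2*airyai(-12^(1/3)*7^(2/3)*y/7) + C3*airybi(-12^(1/3)*7^(2/3)*y/7), y)


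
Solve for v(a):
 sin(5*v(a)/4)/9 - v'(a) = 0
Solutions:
 -a/9 + 2*log(cos(5*v(a)/4) - 1)/5 - 2*log(cos(5*v(a)/4) + 1)/5 = C1


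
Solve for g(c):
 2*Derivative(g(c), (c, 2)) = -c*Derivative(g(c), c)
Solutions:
 g(c) = C1 + C2*erf(c/2)


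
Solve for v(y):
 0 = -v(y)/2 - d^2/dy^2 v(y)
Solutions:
 v(y) = C1*sin(sqrt(2)*y/2) + C2*cos(sqrt(2)*y/2)


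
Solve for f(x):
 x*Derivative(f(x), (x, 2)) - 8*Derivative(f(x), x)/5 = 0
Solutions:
 f(x) = C1 + C2*x^(13/5)


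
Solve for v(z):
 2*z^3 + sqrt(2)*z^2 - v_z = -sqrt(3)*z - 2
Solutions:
 v(z) = C1 + z^4/2 + sqrt(2)*z^3/3 + sqrt(3)*z^2/2 + 2*z


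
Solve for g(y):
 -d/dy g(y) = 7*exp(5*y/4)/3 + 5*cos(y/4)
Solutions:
 g(y) = C1 - 28*exp(5*y/4)/15 - 20*sin(y/4)


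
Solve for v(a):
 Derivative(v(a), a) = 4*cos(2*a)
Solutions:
 v(a) = C1 + 2*sin(2*a)


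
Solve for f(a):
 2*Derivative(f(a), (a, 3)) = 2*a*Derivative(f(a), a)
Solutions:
 f(a) = C1 + Integral(C2*airyai(a) + C3*airybi(a), a)


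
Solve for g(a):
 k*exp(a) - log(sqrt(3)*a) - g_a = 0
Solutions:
 g(a) = C1 - a*log(a) + a*(1 - log(3)/2) + k*exp(a)


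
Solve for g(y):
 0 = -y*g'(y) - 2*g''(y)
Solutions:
 g(y) = C1 + C2*erf(y/2)


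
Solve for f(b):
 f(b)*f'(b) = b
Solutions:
 f(b) = -sqrt(C1 + b^2)
 f(b) = sqrt(C1 + b^2)


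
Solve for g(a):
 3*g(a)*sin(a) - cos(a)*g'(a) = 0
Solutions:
 g(a) = C1/cos(a)^3


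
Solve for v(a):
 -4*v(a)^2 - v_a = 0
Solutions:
 v(a) = 1/(C1 + 4*a)


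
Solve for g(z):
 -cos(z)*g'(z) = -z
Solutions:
 g(z) = C1 + Integral(z/cos(z), z)


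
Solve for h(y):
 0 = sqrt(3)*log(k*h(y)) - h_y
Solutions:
 li(k*h(y))/k = C1 + sqrt(3)*y


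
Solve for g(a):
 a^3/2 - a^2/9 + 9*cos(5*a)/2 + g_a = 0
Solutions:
 g(a) = C1 - a^4/8 + a^3/27 - 9*sin(5*a)/10


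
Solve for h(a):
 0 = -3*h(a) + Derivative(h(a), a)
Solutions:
 h(a) = C1*exp(3*a)


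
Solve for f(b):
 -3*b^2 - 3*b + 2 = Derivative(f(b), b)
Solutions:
 f(b) = C1 - b^3 - 3*b^2/2 + 2*b


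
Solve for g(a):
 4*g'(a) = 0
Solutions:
 g(a) = C1


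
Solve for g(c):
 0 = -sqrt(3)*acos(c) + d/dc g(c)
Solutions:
 g(c) = C1 + sqrt(3)*(c*acos(c) - sqrt(1 - c^2))


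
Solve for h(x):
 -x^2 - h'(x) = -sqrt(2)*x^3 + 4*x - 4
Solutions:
 h(x) = C1 + sqrt(2)*x^4/4 - x^3/3 - 2*x^2 + 4*x


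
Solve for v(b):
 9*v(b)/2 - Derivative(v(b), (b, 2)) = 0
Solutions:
 v(b) = C1*exp(-3*sqrt(2)*b/2) + C2*exp(3*sqrt(2)*b/2)


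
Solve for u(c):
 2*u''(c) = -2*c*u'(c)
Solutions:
 u(c) = C1 + C2*erf(sqrt(2)*c/2)


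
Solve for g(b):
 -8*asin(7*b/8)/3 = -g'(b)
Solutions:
 g(b) = C1 + 8*b*asin(7*b/8)/3 + 8*sqrt(64 - 49*b^2)/21


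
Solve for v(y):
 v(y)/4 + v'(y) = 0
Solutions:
 v(y) = C1*exp(-y/4)


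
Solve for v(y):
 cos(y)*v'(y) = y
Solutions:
 v(y) = C1 + Integral(y/cos(y), y)


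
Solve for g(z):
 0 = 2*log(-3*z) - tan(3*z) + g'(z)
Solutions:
 g(z) = C1 - 2*z*log(-z) - 2*z*log(3) + 2*z - log(cos(3*z))/3


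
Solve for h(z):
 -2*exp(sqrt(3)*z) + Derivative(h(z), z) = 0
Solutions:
 h(z) = C1 + 2*sqrt(3)*exp(sqrt(3)*z)/3


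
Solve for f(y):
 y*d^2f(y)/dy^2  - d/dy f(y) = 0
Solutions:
 f(y) = C1 + C2*y^2


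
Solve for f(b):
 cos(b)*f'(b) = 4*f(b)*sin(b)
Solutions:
 f(b) = C1/cos(b)^4


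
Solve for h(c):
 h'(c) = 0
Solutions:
 h(c) = C1


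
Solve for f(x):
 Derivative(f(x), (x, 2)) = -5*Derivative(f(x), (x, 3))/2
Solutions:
 f(x) = C1 + C2*x + C3*exp(-2*x/5)


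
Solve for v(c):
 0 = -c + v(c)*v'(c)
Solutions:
 v(c) = -sqrt(C1 + c^2)
 v(c) = sqrt(C1 + c^2)


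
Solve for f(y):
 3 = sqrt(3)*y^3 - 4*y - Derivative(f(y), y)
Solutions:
 f(y) = C1 + sqrt(3)*y^4/4 - 2*y^2 - 3*y


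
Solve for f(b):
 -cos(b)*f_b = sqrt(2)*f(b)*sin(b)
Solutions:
 f(b) = C1*cos(b)^(sqrt(2))


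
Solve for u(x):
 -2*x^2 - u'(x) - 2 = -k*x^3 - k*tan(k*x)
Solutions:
 u(x) = C1 + k*x^4/4 + k*Piecewise((-log(cos(k*x))/k, Ne(k, 0)), (0, True)) - 2*x^3/3 - 2*x


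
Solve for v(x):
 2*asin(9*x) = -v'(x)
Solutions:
 v(x) = C1 - 2*x*asin(9*x) - 2*sqrt(1 - 81*x^2)/9


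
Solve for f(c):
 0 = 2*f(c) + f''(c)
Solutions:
 f(c) = C1*sin(sqrt(2)*c) + C2*cos(sqrt(2)*c)


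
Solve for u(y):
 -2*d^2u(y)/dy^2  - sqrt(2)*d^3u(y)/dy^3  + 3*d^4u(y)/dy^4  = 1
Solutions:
 u(y) = C1 + C2*y + C3*exp(y*(sqrt(2) + sqrt(26))/6) + C4*exp(y*(-sqrt(26) + sqrt(2))/6) - y^2/4


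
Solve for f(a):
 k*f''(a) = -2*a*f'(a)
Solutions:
 f(a) = C1 + C2*sqrt(k)*erf(a*sqrt(1/k))


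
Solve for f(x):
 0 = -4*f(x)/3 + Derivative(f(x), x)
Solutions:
 f(x) = C1*exp(4*x/3)


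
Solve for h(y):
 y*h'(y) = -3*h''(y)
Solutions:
 h(y) = C1 + C2*erf(sqrt(6)*y/6)


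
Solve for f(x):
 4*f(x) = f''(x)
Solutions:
 f(x) = C1*exp(-2*x) + C2*exp(2*x)


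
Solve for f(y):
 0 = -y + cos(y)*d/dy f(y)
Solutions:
 f(y) = C1 + Integral(y/cos(y), y)


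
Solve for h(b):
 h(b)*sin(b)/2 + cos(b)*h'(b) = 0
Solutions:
 h(b) = C1*sqrt(cos(b))


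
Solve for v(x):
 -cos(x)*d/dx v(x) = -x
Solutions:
 v(x) = C1 + Integral(x/cos(x), x)


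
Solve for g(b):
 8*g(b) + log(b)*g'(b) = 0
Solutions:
 g(b) = C1*exp(-8*li(b))


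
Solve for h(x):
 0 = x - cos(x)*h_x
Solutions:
 h(x) = C1 + Integral(x/cos(x), x)


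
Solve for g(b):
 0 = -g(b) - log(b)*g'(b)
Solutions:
 g(b) = C1*exp(-li(b))


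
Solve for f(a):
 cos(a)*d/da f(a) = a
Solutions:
 f(a) = C1 + Integral(a/cos(a), a)


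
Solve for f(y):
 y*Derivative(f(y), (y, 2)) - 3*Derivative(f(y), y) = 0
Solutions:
 f(y) = C1 + C2*y^4


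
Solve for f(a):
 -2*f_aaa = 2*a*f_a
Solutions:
 f(a) = C1 + Integral(C2*airyai(-a) + C3*airybi(-a), a)


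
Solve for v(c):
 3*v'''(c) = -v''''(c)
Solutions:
 v(c) = C1 + C2*c + C3*c^2 + C4*exp(-3*c)


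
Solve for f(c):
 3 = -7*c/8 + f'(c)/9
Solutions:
 f(c) = C1 + 63*c^2/16 + 27*c


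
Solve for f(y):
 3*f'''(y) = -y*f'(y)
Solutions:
 f(y) = C1 + Integral(C2*airyai(-3^(2/3)*y/3) + C3*airybi(-3^(2/3)*y/3), y)


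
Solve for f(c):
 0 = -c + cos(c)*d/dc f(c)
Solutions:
 f(c) = C1 + Integral(c/cos(c), c)


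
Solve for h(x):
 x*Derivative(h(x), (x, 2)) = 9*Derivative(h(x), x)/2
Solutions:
 h(x) = C1 + C2*x^(11/2)


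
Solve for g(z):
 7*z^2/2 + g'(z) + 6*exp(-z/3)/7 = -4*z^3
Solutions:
 g(z) = C1 - z^4 - 7*z^3/6 + 18*exp(-z/3)/7


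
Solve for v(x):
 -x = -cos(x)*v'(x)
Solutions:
 v(x) = C1 + Integral(x/cos(x), x)


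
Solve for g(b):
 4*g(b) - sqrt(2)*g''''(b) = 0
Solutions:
 g(b) = C1*exp(-2^(3/8)*b) + C2*exp(2^(3/8)*b) + C3*sin(2^(3/8)*b) + C4*cos(2^(3/8)*b)


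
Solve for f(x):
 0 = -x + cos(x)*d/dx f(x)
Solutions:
 f(x) = C1 + Integral(x/cos(x), x)


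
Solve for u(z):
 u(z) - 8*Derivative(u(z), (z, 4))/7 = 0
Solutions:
 u(z) = C1*exp(-14^(1/4)*z/2) + C2*exp(14^(1/4)*z/2) + C3*sin(14^(1/4)*z/2) + C4*cos(14^(1/4)*z/2)


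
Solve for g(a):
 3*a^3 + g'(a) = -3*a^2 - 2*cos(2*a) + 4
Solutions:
 g(a) = C1 - 3*a^4/4 - a^3 + 4*a - sin(2*a)


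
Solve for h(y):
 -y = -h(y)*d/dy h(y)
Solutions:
 h(y) = -sqrt(C1 + y^2)
 h(y) = sqrt(C1 + y^2)


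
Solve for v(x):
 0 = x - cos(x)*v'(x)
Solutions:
 v(x) = C1 + Integral(x/cos(x), x)


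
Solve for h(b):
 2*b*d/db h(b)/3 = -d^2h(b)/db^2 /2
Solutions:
 h(b) = C1 + C2*erf(sqrt(6)*b/3)


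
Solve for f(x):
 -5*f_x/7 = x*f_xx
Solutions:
 f(x) = C1 + C2*x^(2/7)


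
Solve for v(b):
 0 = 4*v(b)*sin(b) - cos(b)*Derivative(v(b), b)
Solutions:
 v(b) = C1/cos(b)^4


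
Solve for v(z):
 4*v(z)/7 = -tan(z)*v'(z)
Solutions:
 v(z) = C1/sin(z)^(4/7)


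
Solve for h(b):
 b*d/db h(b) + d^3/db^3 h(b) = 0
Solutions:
 h(b) = C1 + Integral(C2*airyai(-b) + C3*airybi(-b), b)


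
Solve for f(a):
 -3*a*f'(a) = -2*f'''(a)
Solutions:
 f(a) = C1 + Integral(C2*airyai(2^(2/3)*3^(1/3)*a/2) + C3*airybi(2^(2/3)*3^(1/3)*a/2), a)


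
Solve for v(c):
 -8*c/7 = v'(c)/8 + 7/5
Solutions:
 v(c) = C1 - 32*c^2/7 - 56*c/5


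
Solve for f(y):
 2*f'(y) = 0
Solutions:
 f(y) = C1


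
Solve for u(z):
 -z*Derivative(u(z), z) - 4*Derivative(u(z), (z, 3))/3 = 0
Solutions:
 u(z) = C1 + Integral(C2*airyai(-6^(1/3)*z/2) + C3*airybi(-6^(1/3)*z/2), z)


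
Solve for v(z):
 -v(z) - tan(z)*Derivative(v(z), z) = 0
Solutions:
 v(z) = C1/sin(z)


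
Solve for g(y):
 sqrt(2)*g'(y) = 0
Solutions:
 g(y) = C1


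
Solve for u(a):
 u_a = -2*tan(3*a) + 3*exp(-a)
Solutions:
 u(a) = C1 - log(tan(3*a)^2 + 1)/3 - 3*exp(-a)


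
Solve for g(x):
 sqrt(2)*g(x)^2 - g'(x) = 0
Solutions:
 g(x) = -1/(C1 + sqrt(2)*x)


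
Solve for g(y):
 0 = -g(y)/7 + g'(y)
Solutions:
 g(y) = C1*exp(y/7)


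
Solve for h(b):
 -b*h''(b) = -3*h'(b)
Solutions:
 h(b) = C1 + C2*b^4


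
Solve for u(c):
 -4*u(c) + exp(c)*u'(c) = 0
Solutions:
 u(c) = C1*exp(-4*exp(-c))


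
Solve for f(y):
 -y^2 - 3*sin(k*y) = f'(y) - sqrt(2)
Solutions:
 f(y) = C1 - y^3/3 + sqrt(2)*y + 3*cos(k*y)/k


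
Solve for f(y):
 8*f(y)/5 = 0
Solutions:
 f(y) = 0


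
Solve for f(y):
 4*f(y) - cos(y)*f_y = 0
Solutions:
 f(y) = C1*(sin(y)^2 + 2*sin(y) + 1)/(sin(y)^2 - 2*sin(y) + 1)


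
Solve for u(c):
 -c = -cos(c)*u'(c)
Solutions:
 u(c) = C1 + Integral(c/cos(c), c)


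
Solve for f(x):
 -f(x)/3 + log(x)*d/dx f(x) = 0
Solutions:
 f(x) = C1*exp(li(x)/3)


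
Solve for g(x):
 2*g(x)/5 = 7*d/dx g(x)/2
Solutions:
 g(x) = C1*exp(4*x/35)


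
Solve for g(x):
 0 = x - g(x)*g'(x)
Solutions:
 g(x) = -sqrt(C1 + x^2)
 g(x) = sqrt(C1 + x^2)


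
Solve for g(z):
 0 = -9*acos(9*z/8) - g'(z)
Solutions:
 g(z) = C1 - 9*z*acos(9*z/8) + sqrt(64 - 81*z^2)


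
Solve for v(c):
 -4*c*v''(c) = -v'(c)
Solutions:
 v(c) = C1 + C2*c^(5/4)


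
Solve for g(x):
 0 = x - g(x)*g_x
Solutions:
 g(x) = -sqrt(C1 + x^2)
 g(x) = sqrt(C1 + x^2)


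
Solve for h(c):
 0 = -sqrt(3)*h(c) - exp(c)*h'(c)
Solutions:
 h(c) = C1*exp(sqrt(3)*exp(-c))


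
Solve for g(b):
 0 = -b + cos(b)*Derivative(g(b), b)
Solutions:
 g(b) = C1 + Integral(b/cos(b), b)


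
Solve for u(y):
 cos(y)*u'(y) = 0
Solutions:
 u(y) = C1


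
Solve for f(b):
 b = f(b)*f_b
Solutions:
 f(b) = -sqrt(C1 + b^2)
 f(b) = sqrt(C1 + b^2)


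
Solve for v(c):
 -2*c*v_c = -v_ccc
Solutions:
 v(c) = C1 + Integral(C2*airyai(2^(1/3)*c) + C3*airybi(2^(1/3)*c), c)


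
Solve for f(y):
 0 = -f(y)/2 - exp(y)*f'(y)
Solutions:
 f(y) = C1*exp(exp(-y)/2)


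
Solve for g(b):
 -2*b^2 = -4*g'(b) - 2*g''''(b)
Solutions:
 g(b) = C1 + C4*exp(-2^(1/3)*b) + b^3/6 + (C2*sin(2^(1/3)*sqrt(3)*b/2) + C3*cos(2^(1/3)*sqrt(3)*b/2))*exp(2^(1/3)*b/2)


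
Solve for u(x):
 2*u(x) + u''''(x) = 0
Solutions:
 u(x) = (C1*sin(2^(3/4)*x/2) + C2*cos(2^(3/4)*x/2))*exp(-2^(3/4)*x/2) + (C3*sin(2^(3/4)*x/2) + C4*cos(2^(3/4)*x/2))*exp(2^(3/4)*x/2)


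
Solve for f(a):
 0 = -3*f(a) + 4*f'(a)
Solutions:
 f(a) = C1*exp(3*a/4)


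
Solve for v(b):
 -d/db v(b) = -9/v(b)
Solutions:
 v(b) = -sqrt(C1 + 18*b)
 v(b) = sqrt(C1 + 18*b)


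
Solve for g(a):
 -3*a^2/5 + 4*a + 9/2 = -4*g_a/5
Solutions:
 g(a) = C1 + a^3/4 - 5*a^2/2 - 45*a/8


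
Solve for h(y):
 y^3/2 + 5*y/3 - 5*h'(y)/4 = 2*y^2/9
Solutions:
 h(y) = C1 + y^4/10 - 8*y^3/135 + 2*y^2/3


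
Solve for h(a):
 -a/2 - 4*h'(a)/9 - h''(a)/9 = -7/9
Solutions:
 h(a) = C1 + C2*exp(-4*a) - 9*a^2/16 + 65*a/32


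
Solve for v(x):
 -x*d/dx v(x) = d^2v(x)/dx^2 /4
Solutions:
 v(x) = C1 + C2*erf(sqrt(2)*x)


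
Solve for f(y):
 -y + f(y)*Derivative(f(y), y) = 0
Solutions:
 f(y) = -sqrt(C1 + y^2)
 f(y) = sqrt(C1 + y^2)


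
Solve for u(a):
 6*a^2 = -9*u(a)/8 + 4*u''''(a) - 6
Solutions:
 u(a) = C1*exp(-2^(3/4)*sqrt(3)*a/4) + C2*exp(2^(3/4)*sqrt(3)*a/4) + C3*sin(2^(3/4)*sqrt(3)*a/4) + C4*cos(2^(3/4)*sqrt(3)*a/4) - 16*a^2/3 - 16/3


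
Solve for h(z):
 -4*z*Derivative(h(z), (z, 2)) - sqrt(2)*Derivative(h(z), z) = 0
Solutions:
 h(z) = C1 + C2*z^(1 - sqrt(2)/4)


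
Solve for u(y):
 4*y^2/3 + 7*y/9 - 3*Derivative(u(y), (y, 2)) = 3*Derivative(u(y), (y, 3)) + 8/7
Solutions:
 u(y) = C1 + C2*y + C3*exp(-y) + y^4/27 - 17*y^3/162 + 47*y^2/378


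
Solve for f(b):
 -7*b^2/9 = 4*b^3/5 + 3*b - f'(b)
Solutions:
 f(b) = C1 + b^4/5 + 7*b^3/27 + 3*b^2/2


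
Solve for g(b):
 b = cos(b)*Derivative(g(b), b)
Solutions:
 g(b) = C1 + Integral(b/cos(b), b)


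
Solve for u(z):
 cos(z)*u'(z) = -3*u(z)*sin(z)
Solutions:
 u(z) = C1*cos(z)^3


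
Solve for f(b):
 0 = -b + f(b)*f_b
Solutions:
 f(b) = -sqrt(C1 + b^2)
 f(b) = sqrt(C1 + b^2)


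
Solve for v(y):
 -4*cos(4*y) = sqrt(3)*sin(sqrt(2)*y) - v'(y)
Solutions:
 v(y) = C1 + sin(4*y) - sqrt(6)*cos(sqrt(2)*y)/2


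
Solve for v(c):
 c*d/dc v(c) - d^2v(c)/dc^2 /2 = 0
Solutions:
 v(c) = C1 + C2*erfi(c)


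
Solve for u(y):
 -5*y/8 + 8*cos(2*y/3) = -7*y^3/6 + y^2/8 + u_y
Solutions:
 u(y) = C1 + 7*y^4/24 - y^3/24 - 5*y^2/16 + 12*sin(2*y/3)


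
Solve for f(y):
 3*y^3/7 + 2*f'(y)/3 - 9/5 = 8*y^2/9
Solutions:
 f(y) = C1 - 9*y^4/56 + 4*y^3/9 + 27*y/10


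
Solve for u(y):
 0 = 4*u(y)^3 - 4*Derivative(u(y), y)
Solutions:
 u(y) = -sqrt(2)*sqrt(-1/(C1 + y))/2
 u(y) = sqrt(2)*sqrt(-1/(C1 + y))/2


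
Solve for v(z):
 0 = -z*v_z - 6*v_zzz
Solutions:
 v(z) = C1 + Integral(C2*airyai(-6^(2/3)*z/6) + C3*airybi(-6^(2/3)*z/6), z)


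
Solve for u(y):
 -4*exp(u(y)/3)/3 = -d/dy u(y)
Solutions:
 u(y) = 3*log(-1/(C1 + 4*y)) + 6*log(3)


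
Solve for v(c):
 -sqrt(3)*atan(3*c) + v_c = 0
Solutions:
 v(c) = C1 + sqrt(3)*(c*atan(3*c) - log(9*c^2 + 1)/6)


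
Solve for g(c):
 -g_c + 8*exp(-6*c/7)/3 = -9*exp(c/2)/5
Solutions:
 g(c) = C1 + 18*exp(c/2)/5 - 28*exp(-6*c/7)/9


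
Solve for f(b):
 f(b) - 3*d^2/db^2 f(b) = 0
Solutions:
 f(b) = C1*exp(-sqrt(3)*b/3) + C2*exp(sqrt(3)*b/3)


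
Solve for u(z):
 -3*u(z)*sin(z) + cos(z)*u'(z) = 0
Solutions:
 u(z) = C1/cos(z)^3


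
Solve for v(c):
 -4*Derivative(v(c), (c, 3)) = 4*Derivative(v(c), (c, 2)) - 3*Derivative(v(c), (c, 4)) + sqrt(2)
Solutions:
 v(c) = C1 + C2*c + C3*exp(-2*c/3) + C4*exp(2*c) - sqrt(2)*c^2/8


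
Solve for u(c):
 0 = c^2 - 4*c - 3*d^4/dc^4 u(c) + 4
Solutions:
 u(c) = C1 + C2*c + C3*c^2 + C4*c^3 + c^6/1080 - c^5/90 + c^4/18


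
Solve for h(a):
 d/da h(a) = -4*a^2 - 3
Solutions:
 h(a) = C1 - 4*a^3/3 - 3*a


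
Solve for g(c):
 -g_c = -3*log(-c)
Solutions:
 g(c) = C1 + 3*c*log(-c) - 3*c


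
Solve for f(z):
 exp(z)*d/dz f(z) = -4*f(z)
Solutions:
 f(z) = C1*exp(4*exp(-z))


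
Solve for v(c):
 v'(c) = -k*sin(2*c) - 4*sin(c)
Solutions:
 v(c) = C1 - k*sin(c)^2 + 4*cos(c)


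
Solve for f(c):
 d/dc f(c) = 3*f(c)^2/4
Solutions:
 f(c) = -4/(C1 + 3*c)


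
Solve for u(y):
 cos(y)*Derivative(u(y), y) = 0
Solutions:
 u(y) = C1


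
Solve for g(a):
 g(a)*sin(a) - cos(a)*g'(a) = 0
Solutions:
 g(a) = C1/cos(a)


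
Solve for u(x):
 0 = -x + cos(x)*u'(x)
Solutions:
 u(x) = C1 + Integral(x/cos(x), x)


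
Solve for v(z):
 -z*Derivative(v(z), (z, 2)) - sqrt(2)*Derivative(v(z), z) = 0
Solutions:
 v(z) = C1 + C2*z^(1 - sqrt(2))


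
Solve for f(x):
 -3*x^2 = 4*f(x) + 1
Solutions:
 f(x) = -3*x^2/4 - 1/4


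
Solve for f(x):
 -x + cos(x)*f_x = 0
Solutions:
 f(x) = C1 + Integral(x/cos(x), x)


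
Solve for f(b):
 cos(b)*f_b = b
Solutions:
 f(b) = C1 + Integral(b/cos(b), b)


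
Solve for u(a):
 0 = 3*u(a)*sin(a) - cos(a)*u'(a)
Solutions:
 u(a) = C1/cos(a)^3


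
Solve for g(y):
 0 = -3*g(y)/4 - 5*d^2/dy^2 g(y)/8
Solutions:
 g(y) = C1*sin(sqrt(30)*y/5) + C2*cos(sqrt(30)*y/5)


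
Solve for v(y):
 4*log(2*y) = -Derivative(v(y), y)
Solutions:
 v(y) = C1 - 4*y*log(y) - y*log(16) + 4*y


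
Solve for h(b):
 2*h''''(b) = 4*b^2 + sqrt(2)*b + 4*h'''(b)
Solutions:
 h(b) = C1 + C2*b + C3*b^2 + C4*exp(2*b) - b^5/60 + b^4*(-4 - sqrt(2))/96 + b^3*(-4 - sqrt(2))/48


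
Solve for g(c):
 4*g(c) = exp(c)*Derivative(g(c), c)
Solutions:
 g(c) = C1*exp(-4*exp(-c))


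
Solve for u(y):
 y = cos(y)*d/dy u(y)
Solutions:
 u(y) = C1 + Integral(y/cos(y), y)


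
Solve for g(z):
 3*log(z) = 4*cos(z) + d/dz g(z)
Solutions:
 g(z) = C1 + 3*z*log(z) - 3*z - 4*sin(z)


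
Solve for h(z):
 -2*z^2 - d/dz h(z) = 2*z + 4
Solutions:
 h(z) = C1 - 2*z^3/3 - z^2 - 4*z


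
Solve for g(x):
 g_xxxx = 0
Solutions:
 g(x) = C1 + C2*x + C3*x^2 + C4*x^3


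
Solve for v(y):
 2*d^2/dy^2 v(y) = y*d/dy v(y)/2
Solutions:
 v(y) = C1 + C2*erfi(sqrt(2)*y/4)


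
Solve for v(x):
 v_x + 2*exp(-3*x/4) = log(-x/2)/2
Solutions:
 v(x) = C1 + x*log(-x)/2 + x*(-1 - log(2))/2 + 8*exp(-3*x/4)/3


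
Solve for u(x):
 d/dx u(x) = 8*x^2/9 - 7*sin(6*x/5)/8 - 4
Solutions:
 u(x) = C1 + 8*x^3/27 - 4*x + 35*cos(6*x/5)/48


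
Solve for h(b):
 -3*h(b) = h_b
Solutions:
 h(b) = C1*exp(-3*b)


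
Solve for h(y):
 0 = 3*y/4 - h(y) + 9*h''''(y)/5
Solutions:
 h(y) = C1*exp(-sqrt(3)*5^(1/4)*y/3) + C2*exp(sqrt(3)*5^(1/4)*y/3) + C3*sin(sqrt(3)*5^(1/4)*y/3) + C4*cos(sqrt(3)*5^(1/4)*y/3) + 3*y/4


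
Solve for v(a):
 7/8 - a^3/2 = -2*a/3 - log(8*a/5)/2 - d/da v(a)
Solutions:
 v(a) = C1 + a^4/8 - a^2/3 - a*log(a)/2 - 3*a*log(2)/2 - 3*a/8 + a*log(5)/2


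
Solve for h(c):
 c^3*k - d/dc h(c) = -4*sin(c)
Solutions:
 h(c) = C1 + c^4*k/4 - 4*cos(c)


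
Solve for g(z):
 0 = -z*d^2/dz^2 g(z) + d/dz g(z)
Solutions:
 g(z) = C1 + C2*z^2


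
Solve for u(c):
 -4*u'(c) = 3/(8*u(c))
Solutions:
 u(c) = -sqrt(C1 - 3*c)/4
 u(c) = sqrt(C1 - 3*c)/4


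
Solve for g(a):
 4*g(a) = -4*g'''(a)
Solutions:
 g(a) = C3*exp(-a) + (C1*sin(sqrt(3)*a/2) + C2*cos(sqrt(3)*a/2))*exp(a/2)


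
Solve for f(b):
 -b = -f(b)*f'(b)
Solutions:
 f(b) = -sqrt(C1 + b^2)
 f(b) = sqrt(C1 + b^2)


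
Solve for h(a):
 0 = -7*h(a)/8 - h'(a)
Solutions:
 h(a) = C1*exp(-7*a/8)


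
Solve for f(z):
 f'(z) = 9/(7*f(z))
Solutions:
 f(z) = -sqrt(C1 + 126*z)/7
 f(z) = sqrt(C1 + 126*z)/7


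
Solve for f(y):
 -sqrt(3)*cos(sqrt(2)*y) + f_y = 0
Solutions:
 f(y) = C1 + sqrt(6)*sin(sqrt(2)*y)/2


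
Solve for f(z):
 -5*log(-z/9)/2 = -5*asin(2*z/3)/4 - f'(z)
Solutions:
 f(z) = C1 + 5*z*log(-z)/2 - 5*z*asin(2*z/3)/4 - 5*z*log(3) - 5*z/2 - 5*sqrt(9 - 4*z^2)/8


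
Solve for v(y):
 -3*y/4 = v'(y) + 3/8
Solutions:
 v(y) = C1 - 3*y^2/8 - 3*y/8


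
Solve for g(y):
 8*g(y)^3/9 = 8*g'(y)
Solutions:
 g(y) = -3*sqrt(2)*sqrt(-1/(C1 + y))/2
 g(y) = 3*sqrt(2)*sqrt(-1/(C1 + y))/2


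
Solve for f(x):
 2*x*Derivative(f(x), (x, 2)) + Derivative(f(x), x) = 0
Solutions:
 f(x) = C1 + C2*sqrt(x)


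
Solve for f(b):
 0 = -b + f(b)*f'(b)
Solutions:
 f(b) = -sqrt(C1 + b^2)
 f(b) = sqrt(C1 + b^2)


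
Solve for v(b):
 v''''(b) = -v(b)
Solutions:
 v(b) = (C1*sin(sqrt(2)*b/2) + C2*cos(sqrt(2)*b/2))*exp(-sqrt(2)*b/2) + (C3*sin(sqrt(2)*b/2) + C4*cos(sqrt(2)*b/2))*exp(sqrt(2)*b/2)


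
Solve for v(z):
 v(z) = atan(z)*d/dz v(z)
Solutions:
 v(z) = C1*exp(Integral(1/atan(z), z))


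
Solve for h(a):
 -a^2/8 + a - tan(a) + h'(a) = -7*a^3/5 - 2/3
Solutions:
 h(a) = C1 - 7*a^4/20 + a^3/24 - a^2/2 - 2*a/3 - log(cos(a))


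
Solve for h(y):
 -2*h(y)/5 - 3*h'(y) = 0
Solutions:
 h(y) = C1*exp(-2*y/15)


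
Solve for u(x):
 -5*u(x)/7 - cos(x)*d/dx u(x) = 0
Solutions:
 u(x) = C1*(sin(x) - 1)^(5/14)/(sin(x) + 1)^(5/14)


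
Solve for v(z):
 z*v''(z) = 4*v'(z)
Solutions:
 v(z) = C1 + C2*z^5


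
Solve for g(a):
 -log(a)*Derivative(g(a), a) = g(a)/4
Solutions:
 g(a) = C1*exp(-li(a)/4)


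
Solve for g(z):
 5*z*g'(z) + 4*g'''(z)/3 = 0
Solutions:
 g(z) = C1 + Integral(C2*airyai(-30^(1/3)*z/2) + C3*airybi(-30^(1/3)*z/2), z)


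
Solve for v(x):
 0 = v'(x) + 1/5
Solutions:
 v(x) = C1 - x/5


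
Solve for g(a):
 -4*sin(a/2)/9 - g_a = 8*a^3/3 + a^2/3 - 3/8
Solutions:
 g(a) = C1 - 2*a^4/3 - a^3/9 + 3*a/8 + 8*cos(a/2)/9


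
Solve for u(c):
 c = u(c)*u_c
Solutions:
 u(c) = -sqrt(C1 + c^2)
 u(c) = sqrt(C1 + c^2)


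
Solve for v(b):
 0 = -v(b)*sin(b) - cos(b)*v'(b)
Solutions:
 v(b) = C1*cos(b)


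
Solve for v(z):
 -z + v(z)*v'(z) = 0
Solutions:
 v(z) = -sqrt(C1 + z^2)
 v(z) = sqrt(C1 + z^2)


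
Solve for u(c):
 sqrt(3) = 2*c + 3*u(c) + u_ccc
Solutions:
 u(c) = C3*exp(-3^(1/3)*c) - 2*c/3 + (C1*sin(3^(5/6)*c/2) + C2*cos(3^(5/6)*c/2))*exp(3^(1/3)*c/2) + sqrt(3)/3


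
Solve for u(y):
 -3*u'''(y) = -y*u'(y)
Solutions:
 u(y) = C1 + Integral(C2*airyai(3^(2/3)*y/3) + C3*airybi(3^(2/3)*y/3), y)


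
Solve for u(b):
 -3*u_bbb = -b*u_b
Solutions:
 u(b) = C1 + Integral(C2*airyai(3^(2/3)*b/3) + C3*airybi(3^(2/3)*b/3), b)


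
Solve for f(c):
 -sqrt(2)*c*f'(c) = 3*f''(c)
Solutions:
 f(c) = C1 + C2*erf(2^(3/4)*sqrt(3)*c/6)


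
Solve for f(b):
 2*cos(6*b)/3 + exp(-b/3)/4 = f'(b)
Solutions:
 f(b) = C1 + sin(6*b)/9 - 3*exp(-b/3)/4


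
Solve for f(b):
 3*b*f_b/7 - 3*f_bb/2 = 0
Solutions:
 f(b) = C1 + C2*erfi(sqrt(7)*b/7)


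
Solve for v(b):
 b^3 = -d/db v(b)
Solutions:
 v(b) = C1 - b^4/4


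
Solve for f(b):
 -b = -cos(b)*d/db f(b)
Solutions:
 f(b) = C1 + Integral(b/cos(b), b)


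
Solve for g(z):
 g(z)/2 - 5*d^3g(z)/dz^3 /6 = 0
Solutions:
 g(z) = C3*exp(3^(1/3)*5^(2/3)*z/5) + (C1*sin(3^(5/6)*5^(2/3)*z/10) + C2*cos(3^(5/6)*5^(2/3)*z/10))*exp(-3^(1/3)*5^(2/3)*z/10)


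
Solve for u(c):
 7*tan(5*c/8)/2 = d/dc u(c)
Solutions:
 u(c) = C1 - 28*log(cos(5*c/8))/5


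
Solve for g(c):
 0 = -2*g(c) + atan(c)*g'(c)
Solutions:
 g(c) = C1*exp(2*Integral(1/atan(c), c))


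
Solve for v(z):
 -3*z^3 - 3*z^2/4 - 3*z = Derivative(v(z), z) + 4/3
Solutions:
 v(z) = C1 - 3*z^4/4 - z^3/4 - 3*z^2/2 - 4*z/3


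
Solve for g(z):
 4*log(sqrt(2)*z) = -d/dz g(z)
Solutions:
 g(z) = C1 - 4*z*log(z) - z*log(4) + 4*z


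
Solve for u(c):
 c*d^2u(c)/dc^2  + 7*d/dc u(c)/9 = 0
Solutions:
 u(c) = C1 + C2*c^(2/9)


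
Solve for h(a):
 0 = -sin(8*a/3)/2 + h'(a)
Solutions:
 h(a) = C1 - 3*cos(8*a/3)/16


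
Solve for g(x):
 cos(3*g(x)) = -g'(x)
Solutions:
 g(x) = -asin((C1 + exp(6*x))/(C1 - exp(6*x)))/3 + pi/3
 g(x) = asin((C1 + exp(6*x))/(C1 - exp(6*x)))/3


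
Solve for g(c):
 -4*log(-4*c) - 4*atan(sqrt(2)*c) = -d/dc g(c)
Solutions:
 g(c) = C1 + 4*c*log(-c) + 4*c*atan(sqrt(2)*c) - 4*c + 8*c*log(2) - sqrt(2)*log(2*c^2 + 1)


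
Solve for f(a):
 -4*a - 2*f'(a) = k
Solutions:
 f(a) = C1 - a^2 - a*k/2


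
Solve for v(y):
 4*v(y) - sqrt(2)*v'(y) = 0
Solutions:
 v(y) = C1*exp(2*sqrt(2)*y)


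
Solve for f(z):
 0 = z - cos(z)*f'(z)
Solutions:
 f(z) = C1 + Integral(z/cos(z), z)


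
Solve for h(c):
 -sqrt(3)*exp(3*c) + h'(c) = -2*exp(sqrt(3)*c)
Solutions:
 h(c) = C1 + sqrt(3)*exp(3*c)/3 - 2*sqrt(3)*exp(sqrt(3)*c)/3


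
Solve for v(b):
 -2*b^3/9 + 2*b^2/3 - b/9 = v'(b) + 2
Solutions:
 v(b) = C1 - b^4/18 + 2*b^3/9 - b^2/18 - 2*b


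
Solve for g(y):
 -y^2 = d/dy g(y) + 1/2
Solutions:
 g(y) = C1 - y^3/3 - y/2


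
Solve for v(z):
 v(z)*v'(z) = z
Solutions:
 v(z) = -sqrt(C1 + z^2)
 v(z) = sqrt(C1 + z^2)


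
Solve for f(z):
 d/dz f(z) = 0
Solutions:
 f(z) = C1


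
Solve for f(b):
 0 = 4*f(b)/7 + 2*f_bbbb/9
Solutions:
 f(b) = (C1*sin(14^(3/4)*sqrt(3)*b/14) + C2*cos(14^(3/4)*sqrt(3)*b/14))*exp(-14^(3/4)*sqrt(3)*b/14) + (C3*sin(14^(3/4)*sqrt(3)*b/14) + C4*cos(14^(3/4)*sqrt(3)*b/14))*exp(14^(3/4)*sqrt(3)*b/14)


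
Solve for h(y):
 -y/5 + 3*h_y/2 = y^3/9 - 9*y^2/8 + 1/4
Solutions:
 h(y) = C1 + y^4/54 - y^3/4 + y^2/15 + y/6


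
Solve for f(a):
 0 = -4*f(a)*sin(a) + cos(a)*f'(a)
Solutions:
 f(a) = C1/cos(a)^4


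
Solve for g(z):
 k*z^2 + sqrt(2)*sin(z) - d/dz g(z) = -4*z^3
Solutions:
 g(z) = C1 + k*z^3/3 + z^4 - sqrt(2)*cos(z)


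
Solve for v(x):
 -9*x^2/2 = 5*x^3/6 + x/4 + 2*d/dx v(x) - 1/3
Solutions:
 v(x) = C1 - 5*x^4/48 - 3*x^3/4 - x^2/16 + x/6


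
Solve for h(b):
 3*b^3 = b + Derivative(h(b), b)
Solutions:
 h(b) = C1 + 3*b^4/4 - b^2/2


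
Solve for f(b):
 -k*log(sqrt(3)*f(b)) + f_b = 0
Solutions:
 Integral(1/(2*log(_y) + log(3)), (_y, f(b))) = C1 + b*k/2


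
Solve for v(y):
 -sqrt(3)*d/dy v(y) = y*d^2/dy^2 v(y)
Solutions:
 v(y) = C1 + C2*y^(1 - sqrt(3))


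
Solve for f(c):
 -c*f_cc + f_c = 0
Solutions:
 f(c) = C1 + C2*c^2


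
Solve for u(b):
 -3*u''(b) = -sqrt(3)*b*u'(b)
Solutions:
 u(b) = C1 + C2*erfi(sqrt(2)*3^(3/4)*b/6)


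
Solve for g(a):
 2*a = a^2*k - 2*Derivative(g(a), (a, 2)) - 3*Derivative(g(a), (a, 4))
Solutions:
 g(a) = C1 + C2*a + C3*sin(sqrt(6)*a/3) + C4*cos(sqrt(6)*a/3) + a^4*k/24 - a^3/6 - 3*a^2*k/4


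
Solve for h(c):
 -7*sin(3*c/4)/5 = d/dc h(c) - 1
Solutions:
 h(c) = C1 + c + 28*cos(3*c/4)/15


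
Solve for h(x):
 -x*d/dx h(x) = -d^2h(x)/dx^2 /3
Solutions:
 h(x) = C1 + C2*erfi(sqrt(6)*x/2)


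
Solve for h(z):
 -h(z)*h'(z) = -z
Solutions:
 h(z) = -sqrt(C1 + z^2)
 h(z) = sqrt(C1 + z^2)


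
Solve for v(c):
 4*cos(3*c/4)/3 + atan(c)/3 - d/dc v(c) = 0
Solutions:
 v(c) = C1 + c*atan(c)/3 - log(c^2 + 1)/6 + 16*sin(3*c/4)/9


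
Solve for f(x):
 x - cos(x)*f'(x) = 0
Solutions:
 f(x) = C1 + Integral(x/cos(x), x)


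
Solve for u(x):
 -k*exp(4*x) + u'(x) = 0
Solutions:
 u(x) = C1 + k*exp(4*x)/4


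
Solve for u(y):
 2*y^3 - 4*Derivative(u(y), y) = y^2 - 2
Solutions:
 u(y) = C1 + y^4/8 - y^3/12 + y/2


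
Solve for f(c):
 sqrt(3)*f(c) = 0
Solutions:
 f(c) = 0


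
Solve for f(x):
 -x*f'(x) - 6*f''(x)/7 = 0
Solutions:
 f(x) = C1 + C2*erf(sqrt(21)*x/6)


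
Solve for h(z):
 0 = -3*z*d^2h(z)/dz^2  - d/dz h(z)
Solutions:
 h(z) = C1 + C2*z^(2/3)


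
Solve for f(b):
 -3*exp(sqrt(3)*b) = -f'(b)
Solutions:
 f(b) = C1 + sqrt(3)*exp(sqrt(3)*b)


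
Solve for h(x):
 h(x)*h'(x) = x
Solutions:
 h(x) = -sqrt(C1 + x^2)
 h(x) = sqrt(C1 + x^2)


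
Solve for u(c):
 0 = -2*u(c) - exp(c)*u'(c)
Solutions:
 u(c) = C1*exp(2*exp(-c))


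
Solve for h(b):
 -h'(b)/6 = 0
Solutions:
 h(b) = C1


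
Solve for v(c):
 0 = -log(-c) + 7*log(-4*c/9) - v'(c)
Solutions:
 v(c) = C1 + 6*c*log(-c) + 2*c*(-7*log(3) - 3 + 7*log(2))


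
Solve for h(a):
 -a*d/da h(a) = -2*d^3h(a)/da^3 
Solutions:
 h(a) = C1 + Integral(C2*airyai(2^(2/3)*a/2) + C3*airybi(2^(2/3)*a/2), a)


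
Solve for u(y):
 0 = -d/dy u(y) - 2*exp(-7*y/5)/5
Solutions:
 u(y) = C1 + 2*exp(-7*y/5)/7


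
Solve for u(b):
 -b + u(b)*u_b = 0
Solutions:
 u(b) = -sqrt(C1 + b^2)
 u(b) = sqrt(C1 + b^2)


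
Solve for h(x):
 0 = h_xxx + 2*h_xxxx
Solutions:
 h(x) = C1 + C2*x + C3*x^2 + C4*exp(-x/2)


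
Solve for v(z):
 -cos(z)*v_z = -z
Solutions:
 v(z) = C1 + Integral(z/cos(z), z)


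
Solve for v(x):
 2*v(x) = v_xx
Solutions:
 v(x) = C1*exp(-sqrt(2)*x) + C2*exp(sqrt(2)*x)


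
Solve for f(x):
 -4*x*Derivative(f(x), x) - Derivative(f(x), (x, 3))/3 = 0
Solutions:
 f(x) = C1 + Integral(C2*airyai(-12^(1/3)*x) + C3*airybi(-12^(1/3)*x), x)


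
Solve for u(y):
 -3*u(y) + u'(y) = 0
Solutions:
 u(y) = C1*exp(3*y)


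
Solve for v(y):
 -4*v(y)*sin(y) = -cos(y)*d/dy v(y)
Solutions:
 v(y) = C1/cos(y)^4


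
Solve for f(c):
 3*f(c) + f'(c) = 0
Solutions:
 f(c) = C1*exp(-3*c)


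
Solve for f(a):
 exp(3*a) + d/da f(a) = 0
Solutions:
 f(a) = C1 - exp(3*a)/3


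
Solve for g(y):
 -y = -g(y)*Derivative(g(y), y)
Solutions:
 g(y) = -sqrt(C1 + y^2)
 g(y) = sqrt(C1 + y^2)


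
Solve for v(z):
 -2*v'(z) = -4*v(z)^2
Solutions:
 v(z) = -1/(C1 + 2*z)


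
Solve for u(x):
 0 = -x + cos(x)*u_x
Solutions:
 u(x) = C1 + Integral(x/cos(x), x)


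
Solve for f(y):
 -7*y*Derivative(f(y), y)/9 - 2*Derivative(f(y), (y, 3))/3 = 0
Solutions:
 f(y) = C1 + Integral(C2*airyai(-6^(2/3)*7^(1/3)*y/6) + C3*airybi(-6^(2/3)*7^(1/3)*y/6), y)


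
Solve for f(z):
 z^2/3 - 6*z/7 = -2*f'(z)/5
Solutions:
 f(z) = C1 - 5*z^3/18 + 15*z^2/14


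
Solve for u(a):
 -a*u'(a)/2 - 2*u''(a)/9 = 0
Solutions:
 u(a) = C1 + C2*erf(3*sqrt(2)*a/4)


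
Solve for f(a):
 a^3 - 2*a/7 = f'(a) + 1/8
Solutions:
 f(a) = C1 + a^4/4 - a^2/7 - a/8


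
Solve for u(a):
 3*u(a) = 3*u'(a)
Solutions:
 u(a) = C1*exp(a)


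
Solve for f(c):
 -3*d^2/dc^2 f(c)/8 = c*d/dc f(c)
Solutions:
 f(c) = C1 + C2*erf(2*sqrt(3)*c/3)


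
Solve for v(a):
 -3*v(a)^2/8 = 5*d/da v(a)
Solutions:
 v(a) = 40/(C1 + 3*a)


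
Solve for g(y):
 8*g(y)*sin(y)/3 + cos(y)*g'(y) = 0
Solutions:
 g(y) = C1*cos(y)^(8/3)


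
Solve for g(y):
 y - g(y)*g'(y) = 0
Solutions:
 g(y) = -sqrt(C1 + y^2)
 g(y) = sqrt(C1 + y^2)


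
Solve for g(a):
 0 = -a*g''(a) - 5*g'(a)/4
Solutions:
 g(a) = C1 + C2/a^(1/4)


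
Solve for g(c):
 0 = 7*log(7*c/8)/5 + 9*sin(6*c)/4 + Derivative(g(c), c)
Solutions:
 g(c) = C1 - 7*c*log(c)/5 - 7*c*log(7)/5 + 7*c/5 + 21*c*log(2)/5 + 3*cos(6*c)/8


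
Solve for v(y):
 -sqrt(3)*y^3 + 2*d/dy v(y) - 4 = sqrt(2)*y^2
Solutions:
 v(y) = C1 + sqrt(3)*y^4/8 + sqrt(2)*y^3/6 + 2*y


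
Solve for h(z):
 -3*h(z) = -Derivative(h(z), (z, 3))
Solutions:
 h(z) = C3*exp(3^(1/3)*z) + (C1*sin(3^(5/6)*z/2) + C2*cos(3^(5/6)*z/2))*exp(-3^(1/3)*z/2)


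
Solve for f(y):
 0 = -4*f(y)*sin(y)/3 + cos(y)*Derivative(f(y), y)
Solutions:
 f(y) = C1/cos(y)^(4/3)


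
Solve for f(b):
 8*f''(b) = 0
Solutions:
 f(b) = C1 + C2*b


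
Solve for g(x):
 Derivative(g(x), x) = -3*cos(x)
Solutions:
 g(x) = C1 - 3*sin(x)


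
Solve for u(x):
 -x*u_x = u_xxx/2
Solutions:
 u(x) = C1 + Integral(C2*airyai(-2^(1/3)*x) + C3*airybi(-2^(1/3)*x), x)


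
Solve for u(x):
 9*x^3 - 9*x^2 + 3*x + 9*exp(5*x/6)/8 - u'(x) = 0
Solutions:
 u(x) = C1 + 9*x^4/4 - 3*x^3 + 3*x^2/2 + 27*exp(5*x/6)/20


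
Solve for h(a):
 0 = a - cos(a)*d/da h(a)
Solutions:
 h(a) = C1 + Integral(a/cos(a), a)


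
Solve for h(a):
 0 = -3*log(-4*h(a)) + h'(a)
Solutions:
 -Integral(1/(log(-_y) + 2*log(2)), (_y, h(a)))/3 = C1 - a
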